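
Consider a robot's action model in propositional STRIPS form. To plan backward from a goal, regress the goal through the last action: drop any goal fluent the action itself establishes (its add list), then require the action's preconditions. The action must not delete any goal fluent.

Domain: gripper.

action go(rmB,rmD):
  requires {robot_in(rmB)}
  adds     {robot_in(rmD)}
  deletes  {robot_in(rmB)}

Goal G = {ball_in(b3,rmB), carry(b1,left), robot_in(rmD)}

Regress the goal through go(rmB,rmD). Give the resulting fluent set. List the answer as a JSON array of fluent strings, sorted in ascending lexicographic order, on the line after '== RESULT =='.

Regress:
  G ∩ del = {}  (empty — regression defined)
  G \ add = {ball_in(b3,rmB), carry(b1,left), robot_in(rmD)} \ {robot_in(rmD)} = {ball_in(b3,rmB), carry(b1,left)}
  ∪ pre   = {ball_in(b3,rmB), carry(b1,left)} ∪ {robot_in(rmB)}
          = {ball_in(b3,rmB), carry(b1,left), robot_in(rmB)}

== RESULT ==
["ball_in(b3,rmB)", "carry(b1,left)", "robot_in(rmB)"]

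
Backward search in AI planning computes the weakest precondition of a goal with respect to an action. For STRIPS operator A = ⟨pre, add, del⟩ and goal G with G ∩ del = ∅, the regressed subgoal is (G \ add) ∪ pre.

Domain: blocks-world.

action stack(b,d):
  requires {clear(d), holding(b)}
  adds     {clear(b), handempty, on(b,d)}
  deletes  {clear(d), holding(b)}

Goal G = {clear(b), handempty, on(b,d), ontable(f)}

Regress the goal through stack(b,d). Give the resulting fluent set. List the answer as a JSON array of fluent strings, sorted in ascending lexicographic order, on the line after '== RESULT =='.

Regress:
  G ∩ del = {}  (empty — regression defined)
  G \ add = {clear(b), handempty, on(b,d), ontable(f)} \ {clear(b), handempty, on(b,d)} = {ontable(f)}
  ∪ pre   = {ontable(f)} ∪ {clear(d), holding(b)}
          = {clear(d), holding(b), ontable(f)}

== RESULT ==
["clear(d)", "holding(b)", "ontable(f)"]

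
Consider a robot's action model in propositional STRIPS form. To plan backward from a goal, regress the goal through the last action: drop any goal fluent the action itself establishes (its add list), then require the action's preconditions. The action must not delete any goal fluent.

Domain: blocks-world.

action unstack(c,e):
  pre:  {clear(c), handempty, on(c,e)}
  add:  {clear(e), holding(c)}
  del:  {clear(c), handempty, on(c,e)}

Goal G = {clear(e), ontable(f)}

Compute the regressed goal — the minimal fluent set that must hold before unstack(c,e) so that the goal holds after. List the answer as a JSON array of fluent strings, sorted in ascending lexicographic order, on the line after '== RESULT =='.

Regress:
  G ∩ del = {}  (empty — regression defined)
  G \ add = {clear(e), ontable(f)} \ {clear(e), holding(c)} = {ontable(f)}
  ∪ pre   = {ontable(f)} ∪ {clear(c), handempty, on(c,e)}
          = {clear(c), handempty, on(c,e), ontable(f)}

== RESULT ==
["clear(c)", "handempty", "on(c,e)", "ontable(f)"]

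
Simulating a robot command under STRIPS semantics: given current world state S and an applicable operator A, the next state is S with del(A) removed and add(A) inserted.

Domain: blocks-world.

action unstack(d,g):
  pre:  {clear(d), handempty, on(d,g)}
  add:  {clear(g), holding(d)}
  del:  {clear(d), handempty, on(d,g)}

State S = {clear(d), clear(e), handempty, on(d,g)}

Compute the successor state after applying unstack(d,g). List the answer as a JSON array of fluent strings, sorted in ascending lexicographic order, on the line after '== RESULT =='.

Compute (S \ del) ∪ add:
  pre ⊆ S: {clear(d), handempty, on(d,g)} ⊆ S  — applicable
  S \ del = {clear(e)}
  ∪ add   = {clear(e), clear(g), holding(d)}

== RESULT ==
["clear(e)", "clear(g)", "holding(d)"]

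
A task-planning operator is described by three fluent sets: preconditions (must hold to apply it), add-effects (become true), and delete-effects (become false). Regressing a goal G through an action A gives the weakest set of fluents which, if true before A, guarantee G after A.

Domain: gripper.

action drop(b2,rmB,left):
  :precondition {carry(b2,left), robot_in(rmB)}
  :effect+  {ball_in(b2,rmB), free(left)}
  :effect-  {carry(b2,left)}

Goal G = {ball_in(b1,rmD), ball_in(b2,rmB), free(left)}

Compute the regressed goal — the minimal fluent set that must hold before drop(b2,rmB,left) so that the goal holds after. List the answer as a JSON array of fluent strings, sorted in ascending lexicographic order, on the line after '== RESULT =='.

Compute (G \ add) ∪ pre:
  G ∩ del = {}  (empty — regression defined)
  G \ add = {ball_in(b1,rmD), ball_in(b2,rmB), free(left)} \ {ball_in(b2,rmB), free(left)} = {ball_in(b1,rmD)}
  ∪ pre   = {ball_in(b1,rmD)} ∪ {carry(b2,left), robot_in(rmB)}
          = {ball_in(b1,rmD), carry(b2,left), robot_in(rmB)}

== RESULT ==
["ball_in(b1,rmD)", "carry(b2,left)", "robot_in(rmB)"]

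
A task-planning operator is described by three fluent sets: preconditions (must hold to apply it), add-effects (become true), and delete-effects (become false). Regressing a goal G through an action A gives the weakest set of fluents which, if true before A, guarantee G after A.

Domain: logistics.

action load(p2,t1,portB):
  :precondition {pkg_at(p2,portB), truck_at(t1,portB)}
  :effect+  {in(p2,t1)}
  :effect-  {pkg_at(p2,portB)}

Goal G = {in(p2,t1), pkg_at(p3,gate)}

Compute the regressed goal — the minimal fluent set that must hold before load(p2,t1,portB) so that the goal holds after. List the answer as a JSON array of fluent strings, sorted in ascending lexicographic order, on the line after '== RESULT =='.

Regress:
  G ∩ del = {}  (empty — regression defined)
  G \ add = {in(p2,t1), pkg_at(p3,gate)} \ {in(p2,t1)} = {pkg_at(p3,gate)}
  ∪ pre   = {pkg_at(p3,gate)} ∪ {pkg_at(p2,portB), truck_at(t1,portB)}
          = {pkg_at(p2,portB), pkg_at(p3,gate), truck_at(t1,portB)}

== RESULT ==
["pkg_at(p2,portB)", "pkg_at(p3,gate)", "truck_at(t1,portB)"]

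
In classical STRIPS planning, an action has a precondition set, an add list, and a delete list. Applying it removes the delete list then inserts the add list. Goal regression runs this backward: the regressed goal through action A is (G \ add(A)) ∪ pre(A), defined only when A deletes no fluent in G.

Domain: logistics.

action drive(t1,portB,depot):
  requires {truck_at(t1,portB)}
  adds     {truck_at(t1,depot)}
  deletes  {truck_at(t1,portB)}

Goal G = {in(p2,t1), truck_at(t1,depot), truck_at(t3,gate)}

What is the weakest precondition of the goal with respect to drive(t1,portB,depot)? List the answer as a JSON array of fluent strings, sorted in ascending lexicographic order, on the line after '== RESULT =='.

Regress:
  G ∩ del = {}  (empty — regression defined)
  G \ add = {in(p2,t1), truck_at(t1,depot), truck_at(t3,gate)} \ {truck_at(t1,depot)} = {in(p2,t1), truck_at(t3,gate)}
  ∪ pre   = {in(p2,t1), truck_at(t3,gate)} ∪ {truck_at(t1,portB)}
          = {in(p2,t1), truck_at(t1,portB), truck_at(t3,gate)}

== RESULT ==
["in(p2,t1)", "truck_at(t1,portB)", "truck_at(t3,gate)"]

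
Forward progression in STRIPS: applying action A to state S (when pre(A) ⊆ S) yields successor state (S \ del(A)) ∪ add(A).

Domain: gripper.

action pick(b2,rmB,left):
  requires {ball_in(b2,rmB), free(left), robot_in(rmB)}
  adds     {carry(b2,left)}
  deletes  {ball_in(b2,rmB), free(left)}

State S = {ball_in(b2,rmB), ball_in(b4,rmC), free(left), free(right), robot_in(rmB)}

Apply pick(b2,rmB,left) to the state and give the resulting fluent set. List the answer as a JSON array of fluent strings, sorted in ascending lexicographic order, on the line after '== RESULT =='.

Progress:
  pre ⊆ S: {ball_in(b2,rmB), free(left), robot_in(rmB)} ⊆ S  — applicable
  S \ del = {ball_in(b4,rmC), free(right), robot_in(rmB)}
  ∪ add   = {ball_in(b4,rmC), carry(b2,left), free(right), robot_in(rmB)}

== RESULT ==
["ball_in(b4,rmC)", "carry(b2,left)", "free(right)", "robot_in(rmB)"]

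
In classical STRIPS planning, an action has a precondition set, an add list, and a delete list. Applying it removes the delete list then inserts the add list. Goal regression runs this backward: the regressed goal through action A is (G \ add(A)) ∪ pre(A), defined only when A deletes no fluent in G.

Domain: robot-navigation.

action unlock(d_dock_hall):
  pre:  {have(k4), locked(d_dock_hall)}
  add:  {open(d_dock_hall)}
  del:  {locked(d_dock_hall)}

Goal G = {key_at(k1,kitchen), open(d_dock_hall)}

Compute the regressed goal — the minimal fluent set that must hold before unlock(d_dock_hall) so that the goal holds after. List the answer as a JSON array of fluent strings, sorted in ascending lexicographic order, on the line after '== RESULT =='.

Compute (G \ add) ∪ pre:
  G ∩ del = {}  (empty — regression defined)
  G \ add = {key_at(k1,kitchen), open(d_dock_hall)} \ {open(d_dock_hall)} = {key_at(k1,kitchen)}
  ∪ pre   = {key_at(k1,kitchen)} ∪ {have(k4), locked(d_dock_hall)}
          = {have(k4), key_at(k1,kitchen), locked(d_dock_hall)}

== RESULT ==
["have(k4)", "key_at(k1,kitchen)", "locked(d_dock_hall)"]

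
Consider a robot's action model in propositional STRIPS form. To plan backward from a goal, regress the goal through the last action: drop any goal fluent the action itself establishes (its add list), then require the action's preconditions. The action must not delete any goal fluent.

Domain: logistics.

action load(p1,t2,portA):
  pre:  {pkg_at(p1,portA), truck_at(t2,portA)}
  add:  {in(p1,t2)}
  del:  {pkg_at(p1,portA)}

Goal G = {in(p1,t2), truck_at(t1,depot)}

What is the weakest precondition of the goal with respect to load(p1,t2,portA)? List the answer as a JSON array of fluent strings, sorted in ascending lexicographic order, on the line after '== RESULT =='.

Regress:
  G ∩ del = {}  (empty — regression defined)
  G \ add = {in(p1,t2), truck_at(t1,depot)} \ {in(p1,t2)} = {truck_at(t1,depot)}
  ∪ pre   = {truck_at(t1,depot)} ∪ {pkg_at(p1,portA), truck_at(t2,portA)}
          = {pkg_at(p1,portA), truck_at(t1,depot), truck_at(t2,portA)}

== RESULT ==
["pkg_at(p1,portA)", "truck_at(t1,depot)", "truck_at(t2,portA)"]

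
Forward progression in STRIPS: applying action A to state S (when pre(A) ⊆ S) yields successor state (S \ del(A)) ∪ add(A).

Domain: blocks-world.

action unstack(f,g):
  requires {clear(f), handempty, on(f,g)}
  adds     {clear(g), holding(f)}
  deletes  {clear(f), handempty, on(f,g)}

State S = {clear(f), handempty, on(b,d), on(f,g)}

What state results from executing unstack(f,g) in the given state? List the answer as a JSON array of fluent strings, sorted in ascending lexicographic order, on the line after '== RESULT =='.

Progress:
  pre ⊆ S: {clear(f), handempty, on(f,g)} ⊆ S  — applicable
  S \ del = {on(b,d)}
  ∪ add   = {clear(g), holding(f), on(b,d)}

== RESULT ==
["clear(g)", "holding(f)", "on(b,d)"]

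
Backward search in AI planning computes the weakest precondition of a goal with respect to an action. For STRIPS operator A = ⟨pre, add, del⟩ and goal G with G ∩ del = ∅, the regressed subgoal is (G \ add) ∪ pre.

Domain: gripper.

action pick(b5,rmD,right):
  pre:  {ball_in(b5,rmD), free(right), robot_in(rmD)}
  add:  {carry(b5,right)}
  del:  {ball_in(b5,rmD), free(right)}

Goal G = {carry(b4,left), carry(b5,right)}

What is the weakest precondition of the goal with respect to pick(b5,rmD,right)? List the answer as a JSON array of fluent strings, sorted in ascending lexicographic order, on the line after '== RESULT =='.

Compute (G \ add) ∪ pre:
  G ∩ del = {}  (empty — regression defined)
  G \ add = {carry(b4,left), carry(b5,right)} \ {carry(b5,right)} = {carry(b4,left)}
  ∪ pre   = {carry(b4,left)} ∪ {ball_in(b5,rmD), free(right), robot_in(rmD)}
          = {ball_in(b5,rmD), carry(b4,left), free(right), robot_in(rmD)}

== RESULT ==
["ball_in(b5,rmD)", "carry(b4,left)", "free(right)", "robot_in(rmD)"]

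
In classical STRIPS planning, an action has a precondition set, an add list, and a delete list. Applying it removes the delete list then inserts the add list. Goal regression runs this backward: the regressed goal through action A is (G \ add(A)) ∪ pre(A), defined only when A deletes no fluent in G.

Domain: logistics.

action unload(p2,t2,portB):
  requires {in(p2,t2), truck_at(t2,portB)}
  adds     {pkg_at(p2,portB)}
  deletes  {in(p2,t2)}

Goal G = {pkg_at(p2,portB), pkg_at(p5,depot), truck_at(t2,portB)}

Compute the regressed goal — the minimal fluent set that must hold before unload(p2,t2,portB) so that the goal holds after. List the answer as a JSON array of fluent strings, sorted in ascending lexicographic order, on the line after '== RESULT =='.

Compute (G \ add) ∪ pre:
  G ∩ del = {}  (empty — regression defined)
  G \ add = {pkg_at(p2,portB), pkg_at(p5,depot), truck_at(t2,portB)} \ {pkg_at(p2,portB)} = {pkg_at(p5,depot), truck_at(t2,portB)}
  ∪ pre   = {pkg_at(p5,depot), truck_at(t2,portB)} ∪ {in(p2,t2), truck_at(t2,portB)}
          = {in(p2,t2), pkg_at(p5,depot), truck_at(t2,portB)}

== RESULT ==
["in(p2,t2)", "pkg_at(p5,depot)", "truck_at(t2,portB)"]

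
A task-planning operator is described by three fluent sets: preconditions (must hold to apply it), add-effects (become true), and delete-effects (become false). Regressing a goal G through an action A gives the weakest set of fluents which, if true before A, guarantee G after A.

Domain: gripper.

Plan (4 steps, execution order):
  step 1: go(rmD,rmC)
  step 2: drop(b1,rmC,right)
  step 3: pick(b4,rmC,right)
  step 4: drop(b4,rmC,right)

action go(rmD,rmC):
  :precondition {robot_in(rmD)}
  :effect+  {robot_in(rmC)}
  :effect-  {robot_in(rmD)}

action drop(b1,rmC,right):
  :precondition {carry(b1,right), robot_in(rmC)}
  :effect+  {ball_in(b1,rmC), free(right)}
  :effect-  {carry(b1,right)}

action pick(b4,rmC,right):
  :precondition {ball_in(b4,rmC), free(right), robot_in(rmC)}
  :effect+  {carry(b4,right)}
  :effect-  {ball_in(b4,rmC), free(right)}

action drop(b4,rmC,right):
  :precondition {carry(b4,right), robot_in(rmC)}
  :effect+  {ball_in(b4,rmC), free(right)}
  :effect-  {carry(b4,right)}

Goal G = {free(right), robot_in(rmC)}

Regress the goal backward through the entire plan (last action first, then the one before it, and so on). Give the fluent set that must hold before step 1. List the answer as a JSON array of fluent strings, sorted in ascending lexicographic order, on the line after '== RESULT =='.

Work backward from the goal:
  through step 4 (drop(b4,rmC,right)): drop {free(right)}, keep {robot_in(rmC)}, require {carry(b4,right), robot_in(rmC)}
    → {carry(b4,right), robot_in(rmC)}
  through step 3 (pick(b4,rmC,right)): drop {carry(b4,right)}, keep {robot_in(rmC)}, require {ball_in(b4,rmC), free(right), robot_in(rmC)}
    → {ball_in(b4,rmC), free(right), robot_in(rmC)}
  through step 2 (drop(b1,rmC,right)): drop {free(right)}, keep {ball_in(b4,rmC), robot_in(rmC)}, require {carry(b1,right), robot_in(rmC)}
    → {ball_in(b4,rmC), carry(b1,right), robot_in(rmC)}
  through step 1 (go(rmD,rmC)): drop {robot_in(rmC)}, keep {ball_in(b4,rmC), carry(b1,right)}, require {robot_in(rmD)}
    → {ball_in(b4,rmC), carry(b1,right), robot_in(rmD)}

== RESULT ==
["ball_in(b4,rmC)", "carry(b1,right)", "robot_in(rmD)"]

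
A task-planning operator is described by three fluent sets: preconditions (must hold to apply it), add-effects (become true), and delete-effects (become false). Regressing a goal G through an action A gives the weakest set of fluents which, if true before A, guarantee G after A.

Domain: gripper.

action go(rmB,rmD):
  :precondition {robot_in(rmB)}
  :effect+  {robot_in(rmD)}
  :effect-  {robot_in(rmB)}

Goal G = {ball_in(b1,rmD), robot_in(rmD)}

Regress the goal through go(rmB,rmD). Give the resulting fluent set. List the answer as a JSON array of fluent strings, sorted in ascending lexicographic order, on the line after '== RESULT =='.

Compute (G \ add) ∪ pre:
  G ∩ del = {}  (empty — regression defined)
  G \ add = {ball_in(b1,rmD), robot_in(rmD)} \ {robot_in(rmD)} = {ball_in(b1,rmD)}
  ∪ pre   = {ball_in(b1,rmD)} ∪ {robot_in(rmB)}
          = {ball_in(b1,rmD), robot_in(rmB)}

== RESULT ==
["ball_in(b1,rmD)", "robot_in(rmB)"]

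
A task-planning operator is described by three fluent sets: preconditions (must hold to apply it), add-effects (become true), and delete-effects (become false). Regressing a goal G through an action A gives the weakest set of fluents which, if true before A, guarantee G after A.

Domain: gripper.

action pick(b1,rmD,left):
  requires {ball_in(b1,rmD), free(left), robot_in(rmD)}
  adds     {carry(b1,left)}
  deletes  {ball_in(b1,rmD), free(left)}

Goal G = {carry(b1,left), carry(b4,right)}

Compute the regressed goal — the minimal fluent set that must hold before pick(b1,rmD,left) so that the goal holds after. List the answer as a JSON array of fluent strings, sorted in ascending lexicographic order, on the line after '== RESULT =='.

Compute (G \ add) ∪ pre:
  G ∩ del = {}  (empty — regression defined)
  G \ add = {carry(b1,left), carry(b4,right)} \ {carry(b1,left)} = {carry(b4,right)}
  ∪ pre   = {carry(b4,right)} ∪ {ball_in(b1,rmD), free(left), robot_in(rmD)}
          = {ball_in(b1,rmD), carry(b4,right), free(left), robot_in(rmD)}

== RESULT ==
["ball_in(b1,rmD)", "carry(b4,right)", "free(left)", "robot_in(rmD)"]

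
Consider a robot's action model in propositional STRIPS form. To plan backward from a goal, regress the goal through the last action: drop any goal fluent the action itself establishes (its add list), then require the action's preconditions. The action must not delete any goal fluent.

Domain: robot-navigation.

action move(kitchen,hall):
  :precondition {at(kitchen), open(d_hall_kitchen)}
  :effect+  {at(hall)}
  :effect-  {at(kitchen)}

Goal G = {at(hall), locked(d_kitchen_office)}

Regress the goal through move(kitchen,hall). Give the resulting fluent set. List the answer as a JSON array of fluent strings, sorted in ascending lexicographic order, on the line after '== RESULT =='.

Compute (G \ add) ∪ pre:
  G ∩ del = {}  (empty — regression defined)
  G \ add = {at(hall), locked(d_kitchen_office)} \ {at(hall)} = {locked(d_kitchen_office)}
  ∪ pre   = {locked(d_kitchen_office)} ∪ {at(kitchen), open(d_hall_kitchen)}
          = {at(kitchen), locked(d_kitchen_office), open(d_hall_kitchen)}

== RESULT ==
["at(kitchen)", "locked(d_kitchen_office)", "open(d_hall_kitchen)"]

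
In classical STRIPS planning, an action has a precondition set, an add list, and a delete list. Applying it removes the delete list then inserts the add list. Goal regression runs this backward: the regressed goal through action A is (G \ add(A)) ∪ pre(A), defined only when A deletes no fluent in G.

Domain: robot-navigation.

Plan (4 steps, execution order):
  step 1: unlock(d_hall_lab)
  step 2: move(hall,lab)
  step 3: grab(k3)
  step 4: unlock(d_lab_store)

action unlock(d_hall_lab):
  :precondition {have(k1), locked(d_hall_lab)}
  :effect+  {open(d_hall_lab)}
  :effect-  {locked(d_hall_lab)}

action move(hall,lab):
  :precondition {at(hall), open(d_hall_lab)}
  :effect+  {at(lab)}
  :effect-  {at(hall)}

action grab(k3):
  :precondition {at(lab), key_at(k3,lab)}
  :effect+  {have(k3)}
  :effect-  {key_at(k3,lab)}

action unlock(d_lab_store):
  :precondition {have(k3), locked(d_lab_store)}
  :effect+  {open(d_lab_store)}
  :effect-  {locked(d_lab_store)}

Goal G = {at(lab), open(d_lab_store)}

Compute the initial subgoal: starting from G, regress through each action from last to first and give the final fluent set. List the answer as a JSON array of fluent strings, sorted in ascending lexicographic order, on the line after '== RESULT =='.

Regress step by step:
  through step 4 (unlock(d_lab_store)): drop {open(d_lab_store)}, keep {at(lab)}, require {have(k3), locked(d_lab_store)}
    → {at(lab), have(k3), locked(d_lab_store)}
  through step 3 (grab(k3)): drop {have(k3)}, keep {at(lab), locked(d_lab_store)}, require {at(lab), key_at(k3,lab)}
    → {at(lab), key_at(k3,lab), locked(d_lab_store)}
  through step 2 (move(hall,lab)): drop {at(lab)}, keep {key_at(k3,lab), locked(d_lab_store)}, require {at(hall), open(d_hall_lab)}
    → {at(hall), key_at(k3,lab), locked(d_lab_store), open(d_hall_lab)}
  through step 1 (unlock(d_hall_lab)): drop {open(d_hall_lab)}, keep {at(hall), key_at(k3,lab), locked(d_lab_store)}, require {have(k1), locked(d_hall_lab)}
    → {at(hall), have(k1), key_at(k3,lab), locked(d_hall_lab), locked(d_lab_store)}

== RESULT ==
["at(hall)", "have(k1)", "key_at(k3,lab)", "locked(d_hall_lab)", "locked(d_lab_store)"]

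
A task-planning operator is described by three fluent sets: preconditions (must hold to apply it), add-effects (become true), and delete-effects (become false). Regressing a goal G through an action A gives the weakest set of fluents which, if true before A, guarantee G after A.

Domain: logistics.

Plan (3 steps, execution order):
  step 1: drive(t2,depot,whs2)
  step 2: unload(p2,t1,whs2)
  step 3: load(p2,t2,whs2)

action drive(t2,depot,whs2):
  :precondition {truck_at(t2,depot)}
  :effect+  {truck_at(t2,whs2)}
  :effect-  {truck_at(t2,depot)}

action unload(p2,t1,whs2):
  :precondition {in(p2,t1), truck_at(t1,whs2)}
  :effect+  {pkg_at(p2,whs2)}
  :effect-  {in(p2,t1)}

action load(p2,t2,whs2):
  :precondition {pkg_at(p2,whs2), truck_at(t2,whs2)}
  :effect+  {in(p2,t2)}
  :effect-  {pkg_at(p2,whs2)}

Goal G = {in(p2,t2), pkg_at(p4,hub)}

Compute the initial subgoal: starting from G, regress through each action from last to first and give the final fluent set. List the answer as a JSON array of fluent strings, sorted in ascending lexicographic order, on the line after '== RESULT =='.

Work backward from the goal:
  through step 3 (load(p2,t2,whs2)): drop {in(p2,t2)}, keep {pkg_at(p4,hub)}, require {pkg_at(p2,whs2), truck_at(t2,whs2)}
    → {pkg_at(p2,whs2), pkg_at(p4,hub), truck_at(t2,whs2)}
  through step 2 (unload(p2,t1,whs2)): drop {pkg_at(p2,whs2)}, keep {pkg_at(p4,hub), truck_at(t2,whs2)}, require {in(p2,t1), truck_at(t1,whs2)}
    → {in(p2,t1), pkg_at(p4,hub), truck_at(t1,whs2), truck_at(t2,whs2)}
  through step 1 (drive(t2,depot,whs2)): drop {truck_at(t2,whs2)}, keep {in(p2,t1), pkg_at(p4,hub), truck_at(t1,whs2)}, require {truck_at(t2,depot)}
    → {in(p2,t1), pkg_at(p4,hub), truck_at(t1,whs2), truck_at(t2,depot)}

== RESULT ==
["in(p2,t1)", "pkg_at(p4,hub)", "truck_at(t1,whs2)", "truck_at(t2,depot)"]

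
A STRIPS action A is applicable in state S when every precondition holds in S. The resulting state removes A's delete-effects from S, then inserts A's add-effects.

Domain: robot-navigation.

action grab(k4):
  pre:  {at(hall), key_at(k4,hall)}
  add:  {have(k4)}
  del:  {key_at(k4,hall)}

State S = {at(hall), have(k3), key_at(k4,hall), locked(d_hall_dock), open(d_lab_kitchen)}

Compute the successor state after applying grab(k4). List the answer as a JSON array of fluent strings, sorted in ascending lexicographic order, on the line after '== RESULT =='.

Progress:
  pre ⊆ S: {at(hall), key_at(k4,hall)} ⊆ S  — applicable
  S \ del = {at(hall), have(k3), locked(d_hall_dock), open(d_lab_kitchen)}
  ∪ add   = {at(hall), have(k3), have(k4), locked(d_hall_dock), open(d_lab_kitchen)}

== RESULT ==
["at(hall)", "have(k3)", "have(k4)", "locked(d_hall_dock)", "open(d_lab_kitchen)"]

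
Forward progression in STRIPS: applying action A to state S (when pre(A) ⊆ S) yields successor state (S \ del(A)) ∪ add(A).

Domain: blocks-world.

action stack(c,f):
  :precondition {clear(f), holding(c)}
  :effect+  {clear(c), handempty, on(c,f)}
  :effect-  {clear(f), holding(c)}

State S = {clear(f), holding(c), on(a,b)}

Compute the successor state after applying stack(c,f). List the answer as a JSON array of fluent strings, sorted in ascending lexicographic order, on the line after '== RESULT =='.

Compute (S \ del) ∪ add:
  pre ⊆ S: {clear(f), holding(c)} ⊆ S  — applicable
  S \ del = {on(a,b)}
  ∪ add   = {clear(c), handempty, on(a,b), on(c,f)}

== RESULT ==
["clear(c)", "handempty", "on(a,b)", "on(c,f)"]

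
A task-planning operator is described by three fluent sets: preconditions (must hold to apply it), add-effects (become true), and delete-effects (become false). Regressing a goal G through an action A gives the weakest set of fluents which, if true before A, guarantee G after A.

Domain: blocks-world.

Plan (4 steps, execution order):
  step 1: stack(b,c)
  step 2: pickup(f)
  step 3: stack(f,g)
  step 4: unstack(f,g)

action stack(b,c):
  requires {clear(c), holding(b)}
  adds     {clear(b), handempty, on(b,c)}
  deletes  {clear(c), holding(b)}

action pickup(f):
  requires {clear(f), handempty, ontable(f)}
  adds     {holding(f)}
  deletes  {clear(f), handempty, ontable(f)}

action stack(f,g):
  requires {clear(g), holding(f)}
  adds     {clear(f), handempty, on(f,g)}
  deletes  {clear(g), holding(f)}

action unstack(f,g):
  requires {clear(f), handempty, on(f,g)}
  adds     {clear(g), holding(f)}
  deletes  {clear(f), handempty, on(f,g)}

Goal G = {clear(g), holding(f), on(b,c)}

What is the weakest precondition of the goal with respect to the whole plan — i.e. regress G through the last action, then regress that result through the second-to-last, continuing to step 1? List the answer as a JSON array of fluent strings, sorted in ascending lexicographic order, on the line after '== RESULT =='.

Work backward from the goal:
  through step 4 (unstack(f,g)): drop {clear(g), holding(f)}, keep {on(b,c)}, require {clear(f), handempty, on(f,g)}
    → {clear(f), handempty, on(b,c), on(f,g)}
  through step 3 (stack(f,g)): drop {clear(f), handempty, on(f,g)}, keep {on(b,c)}, require {clear(g), holding(f)}
    → {clear(g), holding(f), on(b,c)}
  through step 2 (pickup(f)): drop {holding(f)}, keep {clear(g), on(b,c)}, require {clear(f), handempty, ontable(f)}
    → {clear(f), clear(g), handempty, on(b,c), ontable(f)}
  through step 1 (stack(b,c)): drop {handempty, on(b,c)}, keep {clear(f), clear(g), ontable(f)}, require {clear(c), holding(b)}
    → {clear(c), clear(f), clear(g), holding(b), ontable(f)}

== RESULT ==
["clear(c)", "clear(f)", "clear(g)", "holding(b)", "ontable(f)"]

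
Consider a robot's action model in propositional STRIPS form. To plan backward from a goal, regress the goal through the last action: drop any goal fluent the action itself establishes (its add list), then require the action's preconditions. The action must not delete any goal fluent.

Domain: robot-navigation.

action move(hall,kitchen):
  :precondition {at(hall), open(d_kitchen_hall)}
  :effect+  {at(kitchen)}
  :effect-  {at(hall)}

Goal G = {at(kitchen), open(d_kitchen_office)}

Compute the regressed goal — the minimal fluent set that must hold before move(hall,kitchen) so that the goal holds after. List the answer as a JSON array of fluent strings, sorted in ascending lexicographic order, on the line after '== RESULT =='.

Regress:
  G ∩ del = {}  (empty — regression defined)
  G \ add = {at(kitchen), open(d_kitchen_office)} \ {at(kitchen)} = {open(d_kitchen_office)}
  ∪ pre   = {open(d_kitchen_office)} ∪ {at(hall), open(d_kitchen_hall)}
          = {at(hall), open(d_kitchen_hall), open(d_kitchen_office)}

== RESULT ==
["at(hall)", "open(d_kitchen_hall)", "open(d_kitchen_office)"]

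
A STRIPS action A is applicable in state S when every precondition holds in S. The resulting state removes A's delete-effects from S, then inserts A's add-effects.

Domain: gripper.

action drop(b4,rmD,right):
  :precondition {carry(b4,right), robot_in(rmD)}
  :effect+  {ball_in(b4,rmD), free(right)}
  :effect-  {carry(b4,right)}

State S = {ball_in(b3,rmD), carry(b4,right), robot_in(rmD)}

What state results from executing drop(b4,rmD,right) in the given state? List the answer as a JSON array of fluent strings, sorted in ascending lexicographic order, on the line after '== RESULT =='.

Compute (S \ del) ∪ add:
  pre ⊆ S: {carry(b4,right), robot_in(rmD)} ⊆ S  — applicable
  S \ del = {ball_in(b3,rmD), robot_in(rmD)}
  ∪ add   = {ball_in(b3,rmD), ball_in(b4,rmD), free(right), robot_in(rmD)}

== RESULT ==
["ball_in(b3,rmD)", "ball_in(b4,rmD)", "free(right)", "robot_in(rmD)"]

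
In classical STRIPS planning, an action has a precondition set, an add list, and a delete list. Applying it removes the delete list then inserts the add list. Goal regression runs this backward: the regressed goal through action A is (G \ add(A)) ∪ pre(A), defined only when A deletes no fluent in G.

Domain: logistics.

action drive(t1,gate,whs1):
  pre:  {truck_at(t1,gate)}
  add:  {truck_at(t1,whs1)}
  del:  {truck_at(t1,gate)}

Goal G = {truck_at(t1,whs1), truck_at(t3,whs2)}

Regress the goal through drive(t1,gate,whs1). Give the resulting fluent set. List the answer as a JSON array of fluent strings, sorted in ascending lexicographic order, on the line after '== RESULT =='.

Regress:
  G ∩ del = {}  (empty — regression defined)
  G \ add = {truck_at(t1,whs1), truck_at(t3,whs2)} \ {truck_at(t1,whs1)} = {truck_at(t3,whs2)}
  ∪ pre   = {truck_at(t3,whs2)} ∪ {truck_at(t1,gate)}
          = {truck_at(t1,gate), truck_at(t3,whs2)}

== RESULT ==
["truck_at(t1,gate)", "truck_at(t3,whs2)"]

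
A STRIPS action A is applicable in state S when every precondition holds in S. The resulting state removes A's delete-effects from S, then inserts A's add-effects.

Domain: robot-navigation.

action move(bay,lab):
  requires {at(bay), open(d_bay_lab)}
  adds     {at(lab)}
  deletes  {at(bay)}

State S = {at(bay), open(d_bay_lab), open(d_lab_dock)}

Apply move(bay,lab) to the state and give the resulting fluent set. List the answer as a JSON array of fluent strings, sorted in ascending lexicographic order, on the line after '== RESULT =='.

Progress:
  pre ⊆ S: {at(bay), open(d_bay_lab)} ⊆ S  — applicable
  S \ del = {open(d_bay_lab), open(d_lab_dock)}
  ∪ add   = {at(lab), open(d_bay_lab), open(d_lab_dock)}

== RESULT ==
["at(lab)", "open(d_bay_lab)", "open(d_lab_dock)"]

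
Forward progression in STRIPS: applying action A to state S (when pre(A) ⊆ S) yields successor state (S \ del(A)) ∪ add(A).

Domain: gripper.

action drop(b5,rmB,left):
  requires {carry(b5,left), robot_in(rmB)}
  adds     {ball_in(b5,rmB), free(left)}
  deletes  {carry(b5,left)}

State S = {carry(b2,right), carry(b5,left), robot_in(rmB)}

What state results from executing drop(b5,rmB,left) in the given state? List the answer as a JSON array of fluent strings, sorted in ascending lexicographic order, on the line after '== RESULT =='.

Progress:
  pre ⊆ S: {carry(b5,left), robot_in(rmB)} ⊆ S  — applicable
  S \ del = {carry(b2,right), robot_in(rmB)}
  ∪ add   = {ball_in(b5,rmB), carry(b2,right), free(left), robot_in(rmB)}

== RESULT ==
["ball_in(b5,rmB)", "carry(b2,right)", "free(left)", "robot_in(rmB)"]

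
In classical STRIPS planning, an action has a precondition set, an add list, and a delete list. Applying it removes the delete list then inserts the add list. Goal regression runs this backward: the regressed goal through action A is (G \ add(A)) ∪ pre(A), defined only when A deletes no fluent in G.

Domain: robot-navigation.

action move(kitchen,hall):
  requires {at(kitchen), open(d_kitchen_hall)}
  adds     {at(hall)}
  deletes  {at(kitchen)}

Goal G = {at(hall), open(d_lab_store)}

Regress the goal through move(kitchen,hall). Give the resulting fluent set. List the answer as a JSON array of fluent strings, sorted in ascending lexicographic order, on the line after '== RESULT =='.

Compute (G \ add) ∪ pre:
  G ∩ del = {}  (empty — regression defined)
  G \ add = {at(hall), open(d_lab_store)} \ {at(hall)} = {open(d_lab_store)}
  ∪ pre   = {open(d_lab_store)} ∪ {at(kitchen), open(d_kitchen_hall)}
          = {at(kitchen), open(d_kitchen_hall), open(d_lab_store)}

== RESULT ==
["at(kitchen)", "open(d_kitchen_hall)", "open(d_lab_store)"]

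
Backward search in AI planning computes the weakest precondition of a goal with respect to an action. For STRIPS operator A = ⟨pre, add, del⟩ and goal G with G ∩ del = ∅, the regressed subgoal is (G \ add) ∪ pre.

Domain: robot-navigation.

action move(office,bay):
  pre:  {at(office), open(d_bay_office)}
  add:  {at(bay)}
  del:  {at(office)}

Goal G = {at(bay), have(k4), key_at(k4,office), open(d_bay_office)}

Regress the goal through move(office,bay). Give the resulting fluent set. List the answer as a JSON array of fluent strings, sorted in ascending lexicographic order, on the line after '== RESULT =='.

Regress:
  G ∩ del = {}  (empty — regression defined)
  G \ add = {at(bay), have(k4), key_at(k4,office), open(d_bay_office)} \ {at(bay)} = {have(k4), key_at(k4,office), open(d_bay_office)}
  ∪ pre   = {have(k4), key_at(k4,office), open(d_bay_office)} ∪ {at(office), open(d_bay_office)}
          = {at(office), have(k4), key_at(k4,office), open(d_bay_office)}

== RESULT ==
["at(office)", "have(k4)", "key_at(k4,office)", "open(d_bay_office)"]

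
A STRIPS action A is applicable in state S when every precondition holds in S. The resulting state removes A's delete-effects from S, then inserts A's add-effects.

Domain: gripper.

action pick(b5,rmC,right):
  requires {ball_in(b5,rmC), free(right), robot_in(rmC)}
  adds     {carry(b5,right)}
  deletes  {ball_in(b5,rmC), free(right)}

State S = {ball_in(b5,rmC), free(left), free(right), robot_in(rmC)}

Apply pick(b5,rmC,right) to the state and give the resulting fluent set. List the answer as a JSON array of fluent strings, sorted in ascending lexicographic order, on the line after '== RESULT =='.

Progress:
  pre ⊆ S: {ball_in(b5,rmC), free(right), robot_in(rmC)} ⊆ S  — applicable
  S \ del = {free(left), robot_in(rmC)}
  ∪ add   = {carry(b5,right), free(left), robot_in(rmC)}

== RESULT ==
["carry(b5,right)", "free(left)", "robot_in(rmC)"]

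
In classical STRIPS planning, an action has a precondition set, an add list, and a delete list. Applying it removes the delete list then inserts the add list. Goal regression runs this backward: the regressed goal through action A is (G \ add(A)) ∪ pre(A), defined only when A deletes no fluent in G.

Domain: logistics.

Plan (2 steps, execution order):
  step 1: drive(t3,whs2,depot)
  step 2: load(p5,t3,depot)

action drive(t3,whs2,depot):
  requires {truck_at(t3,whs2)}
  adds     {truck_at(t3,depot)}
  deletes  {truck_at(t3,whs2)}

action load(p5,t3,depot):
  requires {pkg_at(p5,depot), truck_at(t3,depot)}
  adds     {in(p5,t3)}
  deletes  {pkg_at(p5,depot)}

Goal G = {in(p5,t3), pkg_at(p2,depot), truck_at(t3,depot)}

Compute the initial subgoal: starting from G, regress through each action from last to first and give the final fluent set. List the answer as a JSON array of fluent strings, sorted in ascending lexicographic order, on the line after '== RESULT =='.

Work backward from the goal:
  through step 2 (load(p5,t3,depot)): drop {in(p5,t3)}, keep {pkg_at(p2,depot), truck_at(t3,depot)}, require {pkg_at(p5,depot), truck_at(t3,depot)}
    → {pkg_at(p2,depot), pkg_at(p5,depot), truck_at(t3,depot)}
  through step 1 (drive(t3,whs2,depot)): drop {truck_at(t3,depot)}, keep {pkg_at(p2,depot), pkg_at(p5,depot)}, require {truck_at(t3,whs2)}
    → {pkg_at(p2,depot), pkg_at(p5,depot), truck_at(t3,whs2)}

== RESULT ==
["pkg_at(p2,depot)", "pkg_at(p5,depot)", "truck_at(t3,whs2)"]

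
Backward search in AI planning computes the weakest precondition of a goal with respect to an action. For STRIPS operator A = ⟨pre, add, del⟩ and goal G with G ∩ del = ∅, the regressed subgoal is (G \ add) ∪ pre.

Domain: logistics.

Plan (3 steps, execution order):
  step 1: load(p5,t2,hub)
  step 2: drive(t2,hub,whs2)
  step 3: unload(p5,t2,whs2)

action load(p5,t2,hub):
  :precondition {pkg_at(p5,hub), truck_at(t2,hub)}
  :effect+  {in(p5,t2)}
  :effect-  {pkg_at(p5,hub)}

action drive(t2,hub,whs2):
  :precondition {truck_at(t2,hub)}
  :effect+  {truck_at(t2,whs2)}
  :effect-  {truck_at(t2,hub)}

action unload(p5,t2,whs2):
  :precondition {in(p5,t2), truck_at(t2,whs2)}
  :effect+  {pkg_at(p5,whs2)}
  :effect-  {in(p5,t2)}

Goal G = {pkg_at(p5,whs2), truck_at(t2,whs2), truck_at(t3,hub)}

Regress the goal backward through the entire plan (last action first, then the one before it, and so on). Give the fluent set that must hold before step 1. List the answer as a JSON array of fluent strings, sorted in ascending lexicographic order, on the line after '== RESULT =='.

Work backward from the goal:
  through step 3 (unload(p5,t2,whs2)): drop {pkg_at(p5,whs2)}, keep {truck_at(t2,whs2), truck_at(t3,hub)}, require {in(p5,t2), truck_at(t2,whs2)}
    → {in(p5,t2), truck_at(t2,whs2), truck_at(t3,hub)}
  through step 2 (drive(t2,hub,whs2)): drop {truck_at(t2,whs2)}, keep {in(p5,t2), truck_at(t3,hub)}, require {truck_at(t2,hub)}
    → {in(p5,t2), truck_at(t2,hub), truck_at(t3,hub)}
  through step 1 (load(p5,t2,hub)): drop {in(p5,t2)}, keep {truck_at(t2,hub), truck_at(t3,hub)}, require {pkg_at(p5,hub), truck_at(t2,hub)}
    → {pkg_at(p5,hub), truck_at(t2,hub), truck_at(t3,hub)}

== RESULT ==
["pkg_at(p5,hub)", "truck_at(t2,hub)", "truck_at(t3,hub)"]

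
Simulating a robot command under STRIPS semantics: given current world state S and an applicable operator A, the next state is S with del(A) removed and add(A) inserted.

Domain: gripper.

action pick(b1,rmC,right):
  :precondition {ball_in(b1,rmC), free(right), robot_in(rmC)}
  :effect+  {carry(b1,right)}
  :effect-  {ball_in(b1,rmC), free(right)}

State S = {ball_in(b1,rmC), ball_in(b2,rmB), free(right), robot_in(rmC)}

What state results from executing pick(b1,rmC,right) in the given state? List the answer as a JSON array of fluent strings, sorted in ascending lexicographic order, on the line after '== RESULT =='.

Progress:
  pre ⊆ S: {ball_in(b1,rmC), free(right), robot_in(rmC)} ⊆ S  — applicable
  S \ del = {ball_in(b2,rmB), robot_in(rmC)}
  ∪ add   = {ball_in(b2,rmB), carry(b1,right), robot_in(rmC)}

== RESULT ==
["ball_in(b2,rmB)", "carry(b1,right)", "robot_in(rmC)"]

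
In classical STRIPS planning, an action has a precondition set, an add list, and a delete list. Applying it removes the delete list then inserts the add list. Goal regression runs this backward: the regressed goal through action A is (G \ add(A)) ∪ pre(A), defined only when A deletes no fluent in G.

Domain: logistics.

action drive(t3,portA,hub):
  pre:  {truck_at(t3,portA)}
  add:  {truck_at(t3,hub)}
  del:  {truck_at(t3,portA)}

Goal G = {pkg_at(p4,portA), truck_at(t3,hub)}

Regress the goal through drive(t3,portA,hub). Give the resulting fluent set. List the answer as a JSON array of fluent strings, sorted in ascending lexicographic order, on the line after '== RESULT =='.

Compute (G \ add) ∪ pre:
  G ∩ del = {}  (empty — regression defined)
  G \ add = {pkg_at(p4,portA), truck_at(t3,hub)} \ {truck_at(t3,hub)} = {pkg_at(p4,portA)}
  ∪ pre   = {pkg_at(p4,portA)} ∪ {truck_at(t3,portA)}
          = {pkg_at(p4,portA), truck_at(t3,portA)}

== RESULT ==
["pkg_at(p4,portA)", "truck_at(t3,portA)"]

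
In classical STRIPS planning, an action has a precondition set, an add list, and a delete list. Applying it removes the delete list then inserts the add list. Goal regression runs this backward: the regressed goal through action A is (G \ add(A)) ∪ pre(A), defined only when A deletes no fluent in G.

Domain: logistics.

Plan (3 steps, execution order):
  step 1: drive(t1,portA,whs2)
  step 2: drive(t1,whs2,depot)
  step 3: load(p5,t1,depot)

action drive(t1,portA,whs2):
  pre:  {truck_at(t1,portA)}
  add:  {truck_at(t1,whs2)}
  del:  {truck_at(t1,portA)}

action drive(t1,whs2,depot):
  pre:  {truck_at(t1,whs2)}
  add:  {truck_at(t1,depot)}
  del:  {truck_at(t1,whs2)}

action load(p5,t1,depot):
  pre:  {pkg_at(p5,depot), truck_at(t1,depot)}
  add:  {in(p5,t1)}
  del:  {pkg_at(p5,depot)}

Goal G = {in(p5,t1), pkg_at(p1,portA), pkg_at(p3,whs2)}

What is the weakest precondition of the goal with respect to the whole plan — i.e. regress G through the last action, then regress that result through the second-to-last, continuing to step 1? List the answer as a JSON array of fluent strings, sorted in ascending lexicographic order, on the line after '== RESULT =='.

Work backward from the goal:
  through step 3 (load(p5,t1,depot)): drop {in(p5,t1)}, keep {pkg_at(p1,portA), pkg_at(p3,whs2)}, require {pkg_at(p5,depot), truck_at(t1,depot)}
    → {pkg_at(p1,portA), pkg_at(p3,whs2), pkg_at(p5,depot), truck_at(t1,depot)}
  through step 2 (drive(t1,whs2,depot)): drop {truck_at(t1,depot)}, keep {pkg_at(p1,portA), pkg_at(p3,whs2), pkg_at(p5,depot)}, require {truck_at(t1,whs2)}
    → {pkg_at(p1,portA), pkg_at(p3,whs2), pkg_at(p5,depot), truck_at(t1,whs2)}
  through step 1 (drive(t1,portA,whs2)): drop {truck_at(t1,whs2)}, keep {pkg_at(p1,portA), pkg_at(p3,whs2), pkg_at(p5,depot)}, require {truck_at(t1,portA)}
    → {pkg_at(p1,portA), pkg_at(p3,whs2), pkg_at(p5,depot), truck_at(t1,portA)}

== RESULT ==
["pkg_at(p1,portA)", "pkg_at(p3,whs2)", "pkg_at(p5,depot)", "truck_at(t1,portA)"]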